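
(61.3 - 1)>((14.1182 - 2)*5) False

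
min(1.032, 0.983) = 0.983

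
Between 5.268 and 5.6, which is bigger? 5.6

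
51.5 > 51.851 False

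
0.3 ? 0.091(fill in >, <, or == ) >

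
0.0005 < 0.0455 True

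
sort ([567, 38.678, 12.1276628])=[12.1276628, 38.678, 567]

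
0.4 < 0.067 False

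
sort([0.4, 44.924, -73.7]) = [-73.7, 0.4, 44.924]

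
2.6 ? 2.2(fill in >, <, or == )>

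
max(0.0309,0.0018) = 0.0309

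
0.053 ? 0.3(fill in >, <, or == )<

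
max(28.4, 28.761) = 28.761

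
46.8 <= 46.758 False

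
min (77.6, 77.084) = 77.084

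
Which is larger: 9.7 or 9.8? 9.8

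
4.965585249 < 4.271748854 False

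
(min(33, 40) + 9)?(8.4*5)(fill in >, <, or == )==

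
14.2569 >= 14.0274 True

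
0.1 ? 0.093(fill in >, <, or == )>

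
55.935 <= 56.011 True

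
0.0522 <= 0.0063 False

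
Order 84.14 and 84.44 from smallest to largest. 84.14, 84.44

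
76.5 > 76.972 False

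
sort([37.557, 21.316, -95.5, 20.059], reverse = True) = [37.557, 21.316, 20.059, -95.5]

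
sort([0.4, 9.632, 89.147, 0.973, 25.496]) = [0.4, 0.973, 9.632, 25.496, 89.147]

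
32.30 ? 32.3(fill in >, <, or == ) ==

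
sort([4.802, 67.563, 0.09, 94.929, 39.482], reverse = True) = [94.929, 67.563, 39.482, 4.802, 0.09]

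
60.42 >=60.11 True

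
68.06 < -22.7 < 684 False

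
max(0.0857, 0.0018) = 0.0857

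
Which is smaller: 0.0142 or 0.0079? 0.0079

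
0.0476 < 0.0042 False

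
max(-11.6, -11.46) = -11.46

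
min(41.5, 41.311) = 41.311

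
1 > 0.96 True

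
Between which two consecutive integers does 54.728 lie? 54 and 55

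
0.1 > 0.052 True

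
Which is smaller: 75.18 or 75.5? 75.18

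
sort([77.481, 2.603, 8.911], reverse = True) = [77.481, 8.911, 2.603]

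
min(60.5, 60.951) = 60.5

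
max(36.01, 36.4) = 36.4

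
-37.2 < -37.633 False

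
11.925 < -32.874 False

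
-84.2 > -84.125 False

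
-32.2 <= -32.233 False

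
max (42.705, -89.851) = 42.705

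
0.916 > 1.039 False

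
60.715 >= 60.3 True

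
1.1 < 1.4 True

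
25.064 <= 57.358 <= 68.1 True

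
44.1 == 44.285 False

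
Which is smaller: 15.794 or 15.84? 15.794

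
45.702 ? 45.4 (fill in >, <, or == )>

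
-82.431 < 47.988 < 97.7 True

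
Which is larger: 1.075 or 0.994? 1.075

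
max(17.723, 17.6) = 17.723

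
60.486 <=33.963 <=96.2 False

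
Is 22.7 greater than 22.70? No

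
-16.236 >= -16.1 False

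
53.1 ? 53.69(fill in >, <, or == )<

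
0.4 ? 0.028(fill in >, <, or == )>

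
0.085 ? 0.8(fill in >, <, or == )<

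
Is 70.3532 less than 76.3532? Yes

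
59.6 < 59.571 False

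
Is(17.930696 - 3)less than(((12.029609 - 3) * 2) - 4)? No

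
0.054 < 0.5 True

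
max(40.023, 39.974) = 40.023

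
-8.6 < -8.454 True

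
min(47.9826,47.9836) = 47.9826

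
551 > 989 False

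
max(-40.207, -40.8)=-40.207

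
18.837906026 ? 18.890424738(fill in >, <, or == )<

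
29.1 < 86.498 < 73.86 False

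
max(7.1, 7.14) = 7.14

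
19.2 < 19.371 True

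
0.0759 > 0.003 True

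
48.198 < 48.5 True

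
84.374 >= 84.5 False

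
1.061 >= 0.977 True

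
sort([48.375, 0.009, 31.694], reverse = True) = [48.375, 31.694, 0.009]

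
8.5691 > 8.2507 True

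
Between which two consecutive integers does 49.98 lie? 49 and 50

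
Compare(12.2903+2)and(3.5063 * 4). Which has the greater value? (12.2903+2)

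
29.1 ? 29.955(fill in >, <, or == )<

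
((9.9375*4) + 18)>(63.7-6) True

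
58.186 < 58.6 True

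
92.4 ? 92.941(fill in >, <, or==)<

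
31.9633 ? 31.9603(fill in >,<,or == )>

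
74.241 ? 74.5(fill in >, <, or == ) <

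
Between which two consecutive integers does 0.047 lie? 0 and 1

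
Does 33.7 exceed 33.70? No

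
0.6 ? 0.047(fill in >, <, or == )>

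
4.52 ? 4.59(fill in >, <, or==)<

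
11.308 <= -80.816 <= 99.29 False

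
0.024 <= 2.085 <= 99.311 True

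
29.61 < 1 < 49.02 False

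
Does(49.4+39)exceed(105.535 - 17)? No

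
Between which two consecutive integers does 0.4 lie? 0 and 1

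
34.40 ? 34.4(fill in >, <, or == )==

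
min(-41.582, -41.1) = -41.582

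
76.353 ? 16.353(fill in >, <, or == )>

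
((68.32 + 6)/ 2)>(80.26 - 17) False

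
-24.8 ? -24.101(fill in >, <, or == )<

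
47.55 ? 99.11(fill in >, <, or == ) <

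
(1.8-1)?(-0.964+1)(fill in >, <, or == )>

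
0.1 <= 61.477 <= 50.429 False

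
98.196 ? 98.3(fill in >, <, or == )<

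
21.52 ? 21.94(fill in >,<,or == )<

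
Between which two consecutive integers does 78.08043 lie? 78 and 79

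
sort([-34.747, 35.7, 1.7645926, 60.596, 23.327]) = [-34.747, 1.7645926, 23.327, 35.7, 60.596]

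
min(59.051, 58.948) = 58.948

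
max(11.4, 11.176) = 11.4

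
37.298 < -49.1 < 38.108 False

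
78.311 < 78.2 False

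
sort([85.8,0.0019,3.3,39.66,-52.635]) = [-52.635,0.0019,3.3,39.66,85.8]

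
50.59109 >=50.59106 True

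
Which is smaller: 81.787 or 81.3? 81.3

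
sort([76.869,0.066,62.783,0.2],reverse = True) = [76.869,62.783,0.2,0.066]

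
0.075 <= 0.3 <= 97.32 True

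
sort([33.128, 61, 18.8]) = [18.8, 33.128, 61]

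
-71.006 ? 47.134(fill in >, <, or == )<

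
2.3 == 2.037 False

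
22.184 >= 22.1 True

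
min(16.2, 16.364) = 16.2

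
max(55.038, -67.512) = 55.038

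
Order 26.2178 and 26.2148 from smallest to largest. 26.2148, 26.2178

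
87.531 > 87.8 False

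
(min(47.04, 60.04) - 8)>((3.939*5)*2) False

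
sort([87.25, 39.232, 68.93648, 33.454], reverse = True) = [87.25, 68.93648, 39.232, 33.454]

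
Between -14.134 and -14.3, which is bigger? -14.134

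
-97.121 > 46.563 False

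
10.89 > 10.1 True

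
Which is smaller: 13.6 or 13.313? 13.313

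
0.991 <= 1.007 True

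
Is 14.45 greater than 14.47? No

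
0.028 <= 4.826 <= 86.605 True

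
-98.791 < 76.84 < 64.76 False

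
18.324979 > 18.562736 False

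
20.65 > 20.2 True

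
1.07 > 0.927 True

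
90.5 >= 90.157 True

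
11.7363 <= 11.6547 False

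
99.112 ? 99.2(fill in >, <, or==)<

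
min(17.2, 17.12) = 17.12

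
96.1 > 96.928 False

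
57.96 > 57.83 True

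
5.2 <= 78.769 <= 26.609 False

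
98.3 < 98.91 True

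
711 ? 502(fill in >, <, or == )>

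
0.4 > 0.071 True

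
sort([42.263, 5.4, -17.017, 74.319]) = [-17.017, 5.4, 42.263, 74.319]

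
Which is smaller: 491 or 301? 301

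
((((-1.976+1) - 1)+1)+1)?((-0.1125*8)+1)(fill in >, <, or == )<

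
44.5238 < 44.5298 True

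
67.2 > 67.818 False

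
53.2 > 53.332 False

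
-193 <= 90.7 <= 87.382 False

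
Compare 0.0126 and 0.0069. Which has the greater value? 0.0126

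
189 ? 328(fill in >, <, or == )<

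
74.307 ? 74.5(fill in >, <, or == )<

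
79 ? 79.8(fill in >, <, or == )<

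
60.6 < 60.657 True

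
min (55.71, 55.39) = 55.39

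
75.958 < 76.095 True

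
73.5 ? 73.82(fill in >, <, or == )<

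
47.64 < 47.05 False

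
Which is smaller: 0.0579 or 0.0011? 0.0011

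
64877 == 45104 False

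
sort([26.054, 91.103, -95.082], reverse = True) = [91.103, 26.054, -95.082]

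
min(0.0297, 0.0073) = 0.0073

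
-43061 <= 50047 True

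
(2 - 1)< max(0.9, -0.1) False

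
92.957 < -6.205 False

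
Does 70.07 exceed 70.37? No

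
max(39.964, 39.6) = 39.964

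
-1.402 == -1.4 False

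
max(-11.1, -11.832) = -11.1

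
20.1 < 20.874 True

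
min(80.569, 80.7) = 80.569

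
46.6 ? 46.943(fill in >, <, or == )<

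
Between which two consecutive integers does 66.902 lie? 66 and 67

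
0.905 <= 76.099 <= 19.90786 False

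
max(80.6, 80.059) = 80.6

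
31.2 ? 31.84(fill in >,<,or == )<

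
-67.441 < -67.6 False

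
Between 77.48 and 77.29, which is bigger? 77.48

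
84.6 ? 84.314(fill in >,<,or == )>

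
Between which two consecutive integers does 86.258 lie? 86 and 87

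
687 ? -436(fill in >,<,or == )>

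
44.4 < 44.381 False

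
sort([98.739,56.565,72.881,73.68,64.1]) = [56.565,64.1,72.881,73.68,98.739]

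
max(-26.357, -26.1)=-26.1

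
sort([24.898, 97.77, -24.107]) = [-24.107, 24.898, 97.77]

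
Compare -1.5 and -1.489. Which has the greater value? -1.489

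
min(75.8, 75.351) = 75.351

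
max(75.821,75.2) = 75.821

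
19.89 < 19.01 False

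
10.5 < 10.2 False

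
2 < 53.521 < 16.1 False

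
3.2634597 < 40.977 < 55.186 True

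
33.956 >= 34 False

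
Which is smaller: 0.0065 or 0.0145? 0.0065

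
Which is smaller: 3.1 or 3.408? 3.1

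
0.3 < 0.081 False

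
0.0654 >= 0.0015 True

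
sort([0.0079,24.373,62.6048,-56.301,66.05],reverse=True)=[66.05,62.6048,24.373,0.0079,-56.301]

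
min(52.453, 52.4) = 52.4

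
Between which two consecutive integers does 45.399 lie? 45 and 46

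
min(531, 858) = 531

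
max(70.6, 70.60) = 70.60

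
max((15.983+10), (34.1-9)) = 25.983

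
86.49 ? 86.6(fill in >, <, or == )<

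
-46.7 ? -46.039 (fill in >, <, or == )<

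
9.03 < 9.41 True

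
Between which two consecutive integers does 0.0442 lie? 0 and 1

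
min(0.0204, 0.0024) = 0.0024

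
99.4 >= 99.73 False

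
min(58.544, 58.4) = 58.4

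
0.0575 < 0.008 False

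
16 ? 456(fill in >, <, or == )<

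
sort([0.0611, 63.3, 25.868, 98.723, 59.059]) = [0.0611, 25.868, 59.059, 63.3, 98.723]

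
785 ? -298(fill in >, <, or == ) >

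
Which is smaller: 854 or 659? 659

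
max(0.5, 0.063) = 0.5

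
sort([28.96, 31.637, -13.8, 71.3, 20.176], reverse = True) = [71.3, 31.637, 28.96, 20.176, -13.8]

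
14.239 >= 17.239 False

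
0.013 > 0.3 False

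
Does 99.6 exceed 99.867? No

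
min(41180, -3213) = -3213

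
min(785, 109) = 109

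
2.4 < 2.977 True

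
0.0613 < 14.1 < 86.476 True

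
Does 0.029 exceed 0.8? No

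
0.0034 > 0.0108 False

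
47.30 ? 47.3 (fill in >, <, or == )==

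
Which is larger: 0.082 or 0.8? 0.8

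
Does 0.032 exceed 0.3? No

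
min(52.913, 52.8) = 52.8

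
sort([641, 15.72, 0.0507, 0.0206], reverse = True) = [641, 15.72, 0.0507, 0.0206]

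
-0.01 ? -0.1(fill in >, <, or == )>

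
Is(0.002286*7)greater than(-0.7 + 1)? No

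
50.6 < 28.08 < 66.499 False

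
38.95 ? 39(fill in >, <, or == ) <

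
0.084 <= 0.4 True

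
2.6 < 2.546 False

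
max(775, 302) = 775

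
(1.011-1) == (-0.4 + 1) False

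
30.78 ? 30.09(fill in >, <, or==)>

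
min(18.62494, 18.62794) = 18.62494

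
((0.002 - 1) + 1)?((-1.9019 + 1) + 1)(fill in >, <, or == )<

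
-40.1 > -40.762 True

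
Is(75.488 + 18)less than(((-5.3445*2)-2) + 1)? No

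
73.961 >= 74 False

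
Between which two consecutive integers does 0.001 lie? 0 and 1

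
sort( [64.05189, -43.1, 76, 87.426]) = [-43.1, 64.05189, 76, 87.426]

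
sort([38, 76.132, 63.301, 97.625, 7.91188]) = [7.91188, 38, 63.301, 76.132, 97.625]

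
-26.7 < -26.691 True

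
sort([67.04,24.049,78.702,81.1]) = [24.049,67.04,78.702,81.1]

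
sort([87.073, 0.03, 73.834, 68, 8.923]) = [0.03, 8.923, 68, 73.834, 87.073]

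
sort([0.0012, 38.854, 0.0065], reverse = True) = [38.854, 0.0065, 0.0012]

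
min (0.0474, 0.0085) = 0.0085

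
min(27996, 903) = 903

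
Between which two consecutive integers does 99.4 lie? 99 and 100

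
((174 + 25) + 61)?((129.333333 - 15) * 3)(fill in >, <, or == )<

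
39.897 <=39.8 False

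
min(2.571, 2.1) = 2.1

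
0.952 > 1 False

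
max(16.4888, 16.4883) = 16.4888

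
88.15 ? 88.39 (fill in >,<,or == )<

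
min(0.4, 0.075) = 0.075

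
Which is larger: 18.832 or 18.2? 18.832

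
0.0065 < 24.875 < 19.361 False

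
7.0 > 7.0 False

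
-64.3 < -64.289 True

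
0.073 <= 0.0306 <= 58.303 False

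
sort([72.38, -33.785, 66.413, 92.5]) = [-33.785, 66.413, 72.38, 92.5]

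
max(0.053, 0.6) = 0.6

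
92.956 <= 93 True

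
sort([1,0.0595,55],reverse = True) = [55,1,0.0595]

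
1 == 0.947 False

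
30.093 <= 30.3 True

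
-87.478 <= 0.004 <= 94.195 True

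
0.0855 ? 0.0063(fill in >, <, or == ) >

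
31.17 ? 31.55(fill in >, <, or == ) <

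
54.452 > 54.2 True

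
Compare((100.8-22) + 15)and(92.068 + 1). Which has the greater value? ((100.8-22) + 15)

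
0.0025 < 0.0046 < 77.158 True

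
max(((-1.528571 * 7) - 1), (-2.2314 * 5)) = -11.157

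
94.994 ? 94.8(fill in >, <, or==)>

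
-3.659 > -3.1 False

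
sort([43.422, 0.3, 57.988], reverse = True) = [57.988, 43.422, 0.3]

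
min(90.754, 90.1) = 90.1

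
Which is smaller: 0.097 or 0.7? 0.097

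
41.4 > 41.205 True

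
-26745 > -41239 True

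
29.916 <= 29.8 False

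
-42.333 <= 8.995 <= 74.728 True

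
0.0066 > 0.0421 False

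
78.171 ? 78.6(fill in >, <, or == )<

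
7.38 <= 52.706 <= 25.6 False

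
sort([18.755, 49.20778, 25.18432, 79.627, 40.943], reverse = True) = [79.627, 49.20778, 40.943, 25.18432, 18.755]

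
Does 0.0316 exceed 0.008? Yes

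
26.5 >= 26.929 False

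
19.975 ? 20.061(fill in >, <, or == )<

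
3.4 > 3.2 True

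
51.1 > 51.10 False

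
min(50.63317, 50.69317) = 50.63317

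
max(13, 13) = 13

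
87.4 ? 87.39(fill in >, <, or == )>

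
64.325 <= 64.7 True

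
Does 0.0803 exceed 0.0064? Yes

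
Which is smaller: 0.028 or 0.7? 0.028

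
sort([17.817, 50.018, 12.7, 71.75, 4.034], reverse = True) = [71.75, 50.018, 17.817, 12.7, 4.034]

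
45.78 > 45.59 True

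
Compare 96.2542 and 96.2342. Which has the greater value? 96.2542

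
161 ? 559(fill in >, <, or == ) <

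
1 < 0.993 False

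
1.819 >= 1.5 True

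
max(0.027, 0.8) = 0.8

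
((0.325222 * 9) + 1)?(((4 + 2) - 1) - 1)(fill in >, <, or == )<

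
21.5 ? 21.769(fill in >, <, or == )<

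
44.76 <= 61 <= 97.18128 True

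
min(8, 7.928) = 7.928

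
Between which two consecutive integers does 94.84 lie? 94 and 95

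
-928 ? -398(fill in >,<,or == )<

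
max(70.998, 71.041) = 71.041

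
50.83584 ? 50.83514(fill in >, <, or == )>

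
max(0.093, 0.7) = 0.7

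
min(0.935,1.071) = 0.935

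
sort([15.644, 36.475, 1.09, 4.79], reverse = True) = [36.475, 15.644, 4.79, 1.09]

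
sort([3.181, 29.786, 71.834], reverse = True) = [71.834, 29.786, 3.181]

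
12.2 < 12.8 True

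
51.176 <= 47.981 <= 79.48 False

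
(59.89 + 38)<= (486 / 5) False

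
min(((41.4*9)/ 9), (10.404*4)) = 41.4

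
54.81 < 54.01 False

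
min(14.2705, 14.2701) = 14.2701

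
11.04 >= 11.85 False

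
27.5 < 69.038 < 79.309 True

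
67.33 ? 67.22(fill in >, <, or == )>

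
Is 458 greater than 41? Yes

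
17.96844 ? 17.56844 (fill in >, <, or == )>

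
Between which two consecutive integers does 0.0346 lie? 0 and 1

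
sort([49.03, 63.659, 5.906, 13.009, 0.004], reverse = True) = [63.659, 49.03, 13.009, 5.906, 0.004]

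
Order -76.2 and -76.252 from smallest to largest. -76.252, -76.2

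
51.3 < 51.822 True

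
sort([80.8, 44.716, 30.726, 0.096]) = [0.096, 30.726, 44.716, 80.8]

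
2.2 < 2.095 False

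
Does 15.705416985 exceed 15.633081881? Yes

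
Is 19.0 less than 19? No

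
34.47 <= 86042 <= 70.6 False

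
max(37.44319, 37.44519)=37.44519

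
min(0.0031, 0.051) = 0.0031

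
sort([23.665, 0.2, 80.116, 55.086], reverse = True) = [80.116, 55.086, 23.665, 0.2]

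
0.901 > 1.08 False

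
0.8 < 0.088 False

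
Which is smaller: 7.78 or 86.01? 7.78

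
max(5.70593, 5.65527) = 5.70593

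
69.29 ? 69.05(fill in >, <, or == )>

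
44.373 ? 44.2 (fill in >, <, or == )>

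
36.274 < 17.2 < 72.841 False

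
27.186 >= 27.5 False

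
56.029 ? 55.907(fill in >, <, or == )>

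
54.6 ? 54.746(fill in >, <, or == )<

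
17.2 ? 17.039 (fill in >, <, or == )>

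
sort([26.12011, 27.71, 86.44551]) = [26.12011, 27.71, 86.44551]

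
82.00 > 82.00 False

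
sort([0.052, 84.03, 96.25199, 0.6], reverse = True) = [96.25199, 84.03, 0.6, 0.052]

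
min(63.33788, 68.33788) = 63.33788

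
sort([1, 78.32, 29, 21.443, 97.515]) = [1, 21.443, 29, 78.32, 97.515]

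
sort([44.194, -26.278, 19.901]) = [-26.278, 19.901, 44.194]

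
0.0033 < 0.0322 True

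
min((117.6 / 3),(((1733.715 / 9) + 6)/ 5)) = 39.2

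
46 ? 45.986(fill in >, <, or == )>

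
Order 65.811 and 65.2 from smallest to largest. 65.2, 65.811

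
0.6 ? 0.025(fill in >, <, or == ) >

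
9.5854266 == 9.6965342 False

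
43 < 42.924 False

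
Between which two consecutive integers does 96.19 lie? 96 and 97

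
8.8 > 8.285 True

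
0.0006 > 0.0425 False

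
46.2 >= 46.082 True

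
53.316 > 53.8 False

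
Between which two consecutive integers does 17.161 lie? 17 and 18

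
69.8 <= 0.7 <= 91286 False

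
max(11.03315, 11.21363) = 11.21363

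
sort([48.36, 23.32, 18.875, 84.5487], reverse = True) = [84.5487, 48.36, 23.32, 18.875]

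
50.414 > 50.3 True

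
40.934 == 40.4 False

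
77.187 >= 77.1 True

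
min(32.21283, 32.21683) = 32.21283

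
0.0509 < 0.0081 False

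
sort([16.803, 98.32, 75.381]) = [16.803, 75.381, 98.32]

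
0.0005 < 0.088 True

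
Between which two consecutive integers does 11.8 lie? 11 and 12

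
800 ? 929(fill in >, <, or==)<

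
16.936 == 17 False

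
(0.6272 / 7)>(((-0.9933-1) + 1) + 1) True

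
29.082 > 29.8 False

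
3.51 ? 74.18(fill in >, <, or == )<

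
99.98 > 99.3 True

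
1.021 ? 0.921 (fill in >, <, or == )>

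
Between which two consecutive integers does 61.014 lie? 61 and 62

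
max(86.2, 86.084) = 86.2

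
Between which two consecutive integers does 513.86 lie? 513 and 514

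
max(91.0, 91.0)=91.0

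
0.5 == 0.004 False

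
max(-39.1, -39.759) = -39.1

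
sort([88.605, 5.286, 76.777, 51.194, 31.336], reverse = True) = [88.605, 76.777, 51.194, 31.336, 5.286]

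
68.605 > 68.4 True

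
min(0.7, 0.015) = 0.015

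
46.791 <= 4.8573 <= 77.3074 False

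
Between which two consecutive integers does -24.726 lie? -25 and -24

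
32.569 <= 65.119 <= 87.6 True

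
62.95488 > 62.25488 True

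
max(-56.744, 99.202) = 99.202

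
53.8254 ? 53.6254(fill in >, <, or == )>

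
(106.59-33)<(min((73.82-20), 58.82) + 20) True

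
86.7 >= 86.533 True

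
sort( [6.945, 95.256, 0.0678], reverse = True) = [95.256, 6.945, 0.0678]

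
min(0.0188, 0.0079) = 0.0079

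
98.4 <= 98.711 True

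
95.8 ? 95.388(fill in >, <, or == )>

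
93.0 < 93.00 False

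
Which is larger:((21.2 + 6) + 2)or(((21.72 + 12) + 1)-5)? (((21.72 + 12) + 1)-5)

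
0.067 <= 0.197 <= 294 True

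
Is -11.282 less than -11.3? No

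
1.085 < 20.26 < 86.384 True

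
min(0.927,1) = 0.927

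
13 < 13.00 False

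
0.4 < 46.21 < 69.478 True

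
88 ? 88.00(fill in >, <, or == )==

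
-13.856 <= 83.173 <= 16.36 False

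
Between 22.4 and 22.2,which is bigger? 22.4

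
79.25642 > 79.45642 False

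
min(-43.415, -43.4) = -43.415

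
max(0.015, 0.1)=0.1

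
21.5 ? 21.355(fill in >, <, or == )>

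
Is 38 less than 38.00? No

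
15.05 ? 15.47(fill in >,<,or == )<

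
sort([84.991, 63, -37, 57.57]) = [-37, 57.57, 63, 84.991]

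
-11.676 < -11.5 True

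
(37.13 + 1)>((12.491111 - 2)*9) False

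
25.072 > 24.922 True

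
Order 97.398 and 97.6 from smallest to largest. 97.398, 97.6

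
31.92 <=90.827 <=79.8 False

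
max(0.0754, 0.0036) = 0.0754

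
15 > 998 False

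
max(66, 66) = 66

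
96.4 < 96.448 True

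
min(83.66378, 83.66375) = 83.66375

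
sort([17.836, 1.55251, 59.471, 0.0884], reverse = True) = [59.471, 17.836, 1.55251, 0.0884]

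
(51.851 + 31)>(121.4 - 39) True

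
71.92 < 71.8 False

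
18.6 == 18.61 False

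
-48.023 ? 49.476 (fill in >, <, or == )<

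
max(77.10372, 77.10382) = 77.10382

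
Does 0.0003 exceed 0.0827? No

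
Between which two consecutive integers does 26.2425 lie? 26 and 27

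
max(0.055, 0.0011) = 0.055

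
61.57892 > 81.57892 False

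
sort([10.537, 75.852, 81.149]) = [10.537, 75.852, 81.149]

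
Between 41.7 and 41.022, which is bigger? 41.7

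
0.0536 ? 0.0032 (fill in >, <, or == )>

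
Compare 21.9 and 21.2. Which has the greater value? 21.9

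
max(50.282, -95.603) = 50.282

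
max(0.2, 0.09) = 0.2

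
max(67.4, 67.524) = 67.524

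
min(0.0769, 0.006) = 0.006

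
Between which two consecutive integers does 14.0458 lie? 14 and 15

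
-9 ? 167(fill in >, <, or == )<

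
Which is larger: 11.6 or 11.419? 11.6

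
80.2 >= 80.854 False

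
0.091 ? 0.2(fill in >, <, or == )<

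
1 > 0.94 True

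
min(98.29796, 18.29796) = 18.29796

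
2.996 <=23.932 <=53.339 True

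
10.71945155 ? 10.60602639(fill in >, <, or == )>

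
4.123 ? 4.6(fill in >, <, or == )<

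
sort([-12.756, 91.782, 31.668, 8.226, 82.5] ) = [-12.756, 8.226, 31.668, 82.5, 91.782]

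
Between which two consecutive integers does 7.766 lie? 7 and 8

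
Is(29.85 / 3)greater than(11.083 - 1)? No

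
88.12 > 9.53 True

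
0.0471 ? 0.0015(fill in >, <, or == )>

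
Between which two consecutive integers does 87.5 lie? 87 and 88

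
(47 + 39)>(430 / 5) False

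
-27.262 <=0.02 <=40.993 True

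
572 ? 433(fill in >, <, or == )>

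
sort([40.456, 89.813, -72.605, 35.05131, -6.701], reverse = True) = [89.813, 40.456, 35.05131, -6.701, -72.605]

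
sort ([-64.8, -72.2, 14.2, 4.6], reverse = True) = [14.2, 4.6, -64.8, -72.2]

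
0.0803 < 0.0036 False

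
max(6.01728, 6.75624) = 6.75624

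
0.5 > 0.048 True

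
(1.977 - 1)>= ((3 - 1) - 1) False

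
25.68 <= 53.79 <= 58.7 True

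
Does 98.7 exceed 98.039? Yes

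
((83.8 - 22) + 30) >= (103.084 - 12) True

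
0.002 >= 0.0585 False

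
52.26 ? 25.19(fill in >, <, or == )>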